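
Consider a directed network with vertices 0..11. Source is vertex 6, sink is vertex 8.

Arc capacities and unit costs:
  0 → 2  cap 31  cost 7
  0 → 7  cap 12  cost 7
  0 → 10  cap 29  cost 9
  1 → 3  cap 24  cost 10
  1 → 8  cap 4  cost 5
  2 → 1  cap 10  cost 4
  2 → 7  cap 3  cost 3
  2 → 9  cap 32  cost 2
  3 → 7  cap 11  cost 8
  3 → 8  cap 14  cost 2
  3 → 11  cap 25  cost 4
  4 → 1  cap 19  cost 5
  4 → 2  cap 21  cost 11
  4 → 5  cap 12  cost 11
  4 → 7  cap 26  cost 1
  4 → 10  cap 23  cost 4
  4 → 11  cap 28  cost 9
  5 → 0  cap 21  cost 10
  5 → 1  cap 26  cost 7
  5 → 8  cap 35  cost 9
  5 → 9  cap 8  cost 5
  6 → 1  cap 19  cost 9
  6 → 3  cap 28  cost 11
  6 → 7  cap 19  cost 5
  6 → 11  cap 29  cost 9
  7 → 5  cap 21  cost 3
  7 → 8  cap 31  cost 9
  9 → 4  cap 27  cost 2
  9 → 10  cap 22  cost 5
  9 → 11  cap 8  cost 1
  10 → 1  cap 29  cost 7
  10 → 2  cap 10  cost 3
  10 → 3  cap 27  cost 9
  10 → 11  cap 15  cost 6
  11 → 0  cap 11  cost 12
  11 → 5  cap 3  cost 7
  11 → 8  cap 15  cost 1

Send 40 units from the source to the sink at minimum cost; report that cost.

shortest-cost path #1: 6→11→8 push 15 @ unit cost 10 (adds 150)
shortest-cost path #2: 6→3→8 push 14 @ unit cost 13 (adds 182)
shortest-cost path #3: 6→7→8 push 11 @ unit cost 14 (adds 154)
total cost = 486

Minimum cost for 40 units: 486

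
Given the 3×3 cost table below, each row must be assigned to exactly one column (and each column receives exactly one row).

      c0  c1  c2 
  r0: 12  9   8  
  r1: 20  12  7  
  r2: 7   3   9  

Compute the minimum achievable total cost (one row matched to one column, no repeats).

optimal assignment: row0→col0 (cost 12), row1→col2 (cost 7), row2→col1 (cost 3)
total = 12 + 7 + 3 = 22

Minimum assignment cost: 22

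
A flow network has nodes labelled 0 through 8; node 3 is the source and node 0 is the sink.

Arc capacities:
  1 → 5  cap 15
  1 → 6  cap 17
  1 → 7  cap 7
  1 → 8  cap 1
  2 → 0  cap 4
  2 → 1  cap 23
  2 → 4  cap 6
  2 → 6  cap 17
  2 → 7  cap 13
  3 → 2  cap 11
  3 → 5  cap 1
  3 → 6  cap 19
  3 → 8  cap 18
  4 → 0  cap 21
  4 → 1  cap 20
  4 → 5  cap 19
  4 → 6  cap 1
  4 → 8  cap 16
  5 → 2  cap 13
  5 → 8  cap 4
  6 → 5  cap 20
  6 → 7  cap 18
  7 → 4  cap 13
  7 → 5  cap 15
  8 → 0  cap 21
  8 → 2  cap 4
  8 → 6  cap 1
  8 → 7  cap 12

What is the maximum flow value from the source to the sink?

augment #1: 3→2→0 bottleneck 4, total now 4
augment #2: 3→8→0 bottleneck 18, total now 22
augment #3: 3→2→4→0 bottleneck 6, total now 28
augment #4: 3→5→8→0 bottleneck 1, total now 29
augment #5: 3→2→1→8→0 bottleneck 1, total now 30
augment #6: 3→6→5→8→0 bottleneck 1, total now 31
augment #7: 3→6→7→4→0 bottleneck 13, total now 44

Maximum flow value: 44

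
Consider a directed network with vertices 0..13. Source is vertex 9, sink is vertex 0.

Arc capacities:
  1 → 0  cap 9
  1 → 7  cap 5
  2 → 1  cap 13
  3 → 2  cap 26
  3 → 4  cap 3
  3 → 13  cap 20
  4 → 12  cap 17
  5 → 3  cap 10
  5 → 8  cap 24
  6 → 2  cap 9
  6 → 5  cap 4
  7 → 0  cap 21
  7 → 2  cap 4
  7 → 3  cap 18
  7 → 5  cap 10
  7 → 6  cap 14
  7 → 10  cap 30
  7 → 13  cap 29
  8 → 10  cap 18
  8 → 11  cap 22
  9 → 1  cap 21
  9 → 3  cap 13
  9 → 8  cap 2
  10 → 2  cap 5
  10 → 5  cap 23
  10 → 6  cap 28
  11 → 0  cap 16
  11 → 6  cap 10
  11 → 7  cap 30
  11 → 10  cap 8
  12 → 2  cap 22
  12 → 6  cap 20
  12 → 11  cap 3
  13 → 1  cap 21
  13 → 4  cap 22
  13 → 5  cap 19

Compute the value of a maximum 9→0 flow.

Maximum flow value: 29

augment #1: 9→1→0 bottleneck 9, total now 9
augment #2: 9→1→7→0 bottleneck 5, total now 14
augment #3: 9→8→11→0 bottleneck 2, total now 16
augment #4: 9→3→4→12→11→0 bottleneck 3, total now 19
augment #5: 9→3→13→5→8→11→0 bottleneck 10, total now 29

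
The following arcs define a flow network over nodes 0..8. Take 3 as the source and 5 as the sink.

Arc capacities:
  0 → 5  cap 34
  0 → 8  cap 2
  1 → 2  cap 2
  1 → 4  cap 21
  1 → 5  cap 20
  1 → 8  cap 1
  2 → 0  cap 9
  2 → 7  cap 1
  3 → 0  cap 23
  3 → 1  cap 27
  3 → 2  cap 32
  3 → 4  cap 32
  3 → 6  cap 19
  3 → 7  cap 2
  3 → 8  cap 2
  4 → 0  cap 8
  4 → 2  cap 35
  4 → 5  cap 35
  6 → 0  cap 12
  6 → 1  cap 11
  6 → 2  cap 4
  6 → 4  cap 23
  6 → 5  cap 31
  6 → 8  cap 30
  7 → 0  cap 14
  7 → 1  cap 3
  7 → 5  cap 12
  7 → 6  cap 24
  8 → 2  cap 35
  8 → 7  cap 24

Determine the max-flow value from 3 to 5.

Maximum flow value: 115

augment #1: 3→0→5 bottleneck 23, total now 23
augment #2: 3→1→5 bottleneck 20, total now 43
augment #3: 3→4→5 bottleneck 32, total now 75
augment #4: 3→6→5 bottleneck 19, total now 94
augment #5: 3→7→5 bottleneck 2, total now 96
augment #6: 3→1→4→5 bottleneck 3, total now 99
augment #7: 3→2→0→5 bottleneck 9, total now 108
augment #8: 3→2→7→5 bottleneck 1, total now 109
augment #9: 3→8→7→5 bottleneck 2, total now 111
augment #10: 3→1→4→0→5 bottleneck 2, total now 113
augment #11: 3→1→8→7→5 bottleneck 1, total now 114
augment #12: 3→1→4→0→8→7→5 bottleneck 1, total now 115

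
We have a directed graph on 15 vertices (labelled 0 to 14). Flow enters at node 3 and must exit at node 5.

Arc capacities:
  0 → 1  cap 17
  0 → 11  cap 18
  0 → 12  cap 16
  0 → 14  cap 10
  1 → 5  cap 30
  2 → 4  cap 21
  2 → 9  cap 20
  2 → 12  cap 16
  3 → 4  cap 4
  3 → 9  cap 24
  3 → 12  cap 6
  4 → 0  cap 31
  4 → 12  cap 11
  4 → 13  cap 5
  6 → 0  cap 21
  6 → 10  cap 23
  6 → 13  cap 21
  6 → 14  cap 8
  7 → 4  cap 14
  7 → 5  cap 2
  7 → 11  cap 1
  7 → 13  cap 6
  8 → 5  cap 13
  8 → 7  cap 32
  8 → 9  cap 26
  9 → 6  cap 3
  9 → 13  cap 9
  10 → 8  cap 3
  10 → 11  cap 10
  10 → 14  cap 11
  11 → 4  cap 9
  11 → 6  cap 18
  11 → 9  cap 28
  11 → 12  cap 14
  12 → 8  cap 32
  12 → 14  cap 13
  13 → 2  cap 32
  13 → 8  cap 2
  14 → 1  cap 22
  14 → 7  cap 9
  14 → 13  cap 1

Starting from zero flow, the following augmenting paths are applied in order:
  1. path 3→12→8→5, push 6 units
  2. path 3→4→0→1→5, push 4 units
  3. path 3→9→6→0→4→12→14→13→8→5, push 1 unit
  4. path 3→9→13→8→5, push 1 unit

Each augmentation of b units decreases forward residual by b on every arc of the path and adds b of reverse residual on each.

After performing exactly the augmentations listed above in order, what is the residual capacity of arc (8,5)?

after path 1 (3→12→8→5, push 6): res(8,5)=7
after path 2 (3→4→0→1→5, push 4): res(8,5)=7
after path 3 (3→9→6→0→4→12→14→13→8→5, push 1): res(8,5)=6
after path 4 (3→9→13→8→5, push 1): res(8,5)=5

Residual capacity of (8,5): 5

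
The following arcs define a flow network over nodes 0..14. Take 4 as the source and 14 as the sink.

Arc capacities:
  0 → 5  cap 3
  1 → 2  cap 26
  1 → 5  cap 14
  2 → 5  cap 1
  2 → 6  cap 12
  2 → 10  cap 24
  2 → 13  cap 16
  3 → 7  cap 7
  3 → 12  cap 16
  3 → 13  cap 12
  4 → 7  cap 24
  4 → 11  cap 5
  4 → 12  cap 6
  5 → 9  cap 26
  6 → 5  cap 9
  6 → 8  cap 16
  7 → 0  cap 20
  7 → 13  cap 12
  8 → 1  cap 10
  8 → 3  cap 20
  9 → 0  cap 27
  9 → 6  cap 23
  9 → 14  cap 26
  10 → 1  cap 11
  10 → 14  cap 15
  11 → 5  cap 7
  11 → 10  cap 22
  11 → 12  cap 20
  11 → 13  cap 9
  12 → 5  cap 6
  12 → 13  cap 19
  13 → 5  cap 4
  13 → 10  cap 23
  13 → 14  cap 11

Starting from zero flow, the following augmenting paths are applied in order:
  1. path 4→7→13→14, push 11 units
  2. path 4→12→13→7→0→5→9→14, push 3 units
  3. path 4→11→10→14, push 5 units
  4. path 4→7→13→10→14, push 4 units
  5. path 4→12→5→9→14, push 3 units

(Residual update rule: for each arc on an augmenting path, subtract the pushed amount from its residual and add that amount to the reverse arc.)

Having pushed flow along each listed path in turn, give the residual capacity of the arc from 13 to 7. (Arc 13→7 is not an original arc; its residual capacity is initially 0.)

after path 1 (4→7→13→14, push 11): res(13,7)=11
after path 2 (4→12→13→7→0→5→9→14, push 3): res(13,7)=8
after path 3 (4→11→10→14, push 5): res(13,7)=8
after path 4 (4→7→13→10→14, push 4): res(13,7)=12
after path 5 (4→12→5→9→14, push 3): res(13,7)=12

Residual capacity of (13,7): 12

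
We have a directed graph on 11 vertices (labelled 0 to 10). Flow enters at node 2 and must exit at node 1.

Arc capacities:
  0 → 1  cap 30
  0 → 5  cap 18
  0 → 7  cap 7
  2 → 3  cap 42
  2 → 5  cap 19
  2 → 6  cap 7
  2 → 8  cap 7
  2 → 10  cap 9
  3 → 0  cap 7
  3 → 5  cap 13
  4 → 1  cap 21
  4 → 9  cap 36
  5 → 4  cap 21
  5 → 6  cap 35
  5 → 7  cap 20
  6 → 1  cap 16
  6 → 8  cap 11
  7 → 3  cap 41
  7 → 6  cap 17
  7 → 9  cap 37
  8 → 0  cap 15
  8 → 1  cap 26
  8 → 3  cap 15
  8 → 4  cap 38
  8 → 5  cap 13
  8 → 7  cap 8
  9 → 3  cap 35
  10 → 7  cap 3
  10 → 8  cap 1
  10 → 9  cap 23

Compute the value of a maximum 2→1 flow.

augment #1: 2→6→1 bottleneck 7, total now 7
augment #2: 2→8→1 bottleneck 7, total now 14
augment #3: 2→3→0→1 bottleneck 7, total now 21
augment #4: 2→5→4→1 bottleneck 19, total now 40
augment #5: 2→10→8→1 bottleneck 1, total now 41
augment #6: 2→3→5→4→1 bottleneck 2, total now 43
augment #7: 2→3→5→6→1 bottleneck 9, total now 52
augment #8: 2→3→5→6→8→1 bottleneck 2, total now 54
augment #9: 2→10→7→6→8→1 bottleneck 3, total now 57

Maximum flow value: 57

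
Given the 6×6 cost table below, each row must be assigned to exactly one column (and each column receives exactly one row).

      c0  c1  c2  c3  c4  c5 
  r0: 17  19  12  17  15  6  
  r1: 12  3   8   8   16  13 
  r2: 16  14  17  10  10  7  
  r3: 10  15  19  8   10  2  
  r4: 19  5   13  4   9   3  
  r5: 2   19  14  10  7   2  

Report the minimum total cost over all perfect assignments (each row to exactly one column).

optimal assignment: row0→col2 (cost 12), row1→col1 (cost 3), row2→col4 (cost 10), row3→col5 (cost 2), row4→col3 (cost 4), row5→col0 (cost 2)
total = 12 + 3 + 10 + 2 + 4 + 2 = 33

Minimum assignment cost: 33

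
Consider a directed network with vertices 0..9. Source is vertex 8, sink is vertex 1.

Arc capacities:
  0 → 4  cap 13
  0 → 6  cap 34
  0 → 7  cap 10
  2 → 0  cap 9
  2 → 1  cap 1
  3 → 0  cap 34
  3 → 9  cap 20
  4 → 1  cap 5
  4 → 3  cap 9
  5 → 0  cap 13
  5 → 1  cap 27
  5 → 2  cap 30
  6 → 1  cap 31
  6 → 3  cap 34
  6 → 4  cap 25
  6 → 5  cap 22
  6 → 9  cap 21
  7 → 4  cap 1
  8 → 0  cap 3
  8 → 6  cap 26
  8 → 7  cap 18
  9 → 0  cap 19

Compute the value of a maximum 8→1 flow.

Maximum flow value: 30

augment #1: 8→6→1 bottleneck 26, total now 26
augment #2: 8→0→4→1 bottleneck 3, total now 29
augment #3: 8→7→4→1 bottleneck 1, total now 30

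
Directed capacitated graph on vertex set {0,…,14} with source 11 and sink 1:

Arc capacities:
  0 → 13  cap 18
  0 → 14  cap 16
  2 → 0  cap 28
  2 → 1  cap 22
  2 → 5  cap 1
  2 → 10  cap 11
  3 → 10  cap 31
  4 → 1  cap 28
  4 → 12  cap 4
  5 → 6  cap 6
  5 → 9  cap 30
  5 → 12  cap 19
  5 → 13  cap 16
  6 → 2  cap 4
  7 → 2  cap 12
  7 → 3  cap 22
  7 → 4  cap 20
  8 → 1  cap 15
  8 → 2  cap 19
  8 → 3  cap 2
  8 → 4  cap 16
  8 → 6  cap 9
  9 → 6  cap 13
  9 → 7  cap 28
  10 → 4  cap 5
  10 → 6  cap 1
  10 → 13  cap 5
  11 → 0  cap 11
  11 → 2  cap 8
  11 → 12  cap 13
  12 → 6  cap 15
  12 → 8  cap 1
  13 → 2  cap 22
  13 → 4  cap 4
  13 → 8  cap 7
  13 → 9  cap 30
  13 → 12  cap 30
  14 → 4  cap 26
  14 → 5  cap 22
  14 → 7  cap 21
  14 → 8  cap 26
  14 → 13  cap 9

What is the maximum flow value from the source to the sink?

augment #1: 11→2→1 bottleneck 8, total now 8
augment #2: 11→12→8→1 bottleneck 1, total now 9
augment #3: 11→0→13→2→1 bottleneck 11, total now 20
augment #4: 11→12→6→2→1 bottleneck 3, total now 23
augment #5: 11→12→6→2→10→4→1 bottleneck 1, total now 24

Maximum flow value: 24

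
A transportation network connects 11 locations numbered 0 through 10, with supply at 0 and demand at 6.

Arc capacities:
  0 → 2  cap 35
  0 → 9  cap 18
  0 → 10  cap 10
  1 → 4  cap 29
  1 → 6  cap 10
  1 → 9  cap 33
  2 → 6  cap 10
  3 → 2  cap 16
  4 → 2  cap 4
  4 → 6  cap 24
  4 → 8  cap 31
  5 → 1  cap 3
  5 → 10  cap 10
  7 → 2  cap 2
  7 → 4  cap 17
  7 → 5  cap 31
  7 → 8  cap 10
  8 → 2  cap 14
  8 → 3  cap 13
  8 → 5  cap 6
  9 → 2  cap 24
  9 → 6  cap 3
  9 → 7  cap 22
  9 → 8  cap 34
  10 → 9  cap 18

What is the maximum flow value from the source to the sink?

augment #1: 0→2→6 bottleneck 10, total now 10
augment #2: 0→9→6 bottleneck 3, total now 13
augment #3: 0→9→7→4→6 bottleneck 15, total now 28
augment #4: 0→10→9→7→4→6 bottleneck 2, total now 30
augment #5: 0→10→9→7→5→1→6 bottleneck 3, total now 33

Maximum flow value: 33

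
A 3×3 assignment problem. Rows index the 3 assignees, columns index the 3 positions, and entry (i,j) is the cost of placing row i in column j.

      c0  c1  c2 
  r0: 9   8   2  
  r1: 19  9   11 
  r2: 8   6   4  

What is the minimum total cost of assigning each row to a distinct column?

Minimum assignment cost: 19

optimal assignment: row0→col2 (cost 2), row1→col1 (cost 9), row2→col0 (cost 8)
total = 2 + 9 + 8 = 19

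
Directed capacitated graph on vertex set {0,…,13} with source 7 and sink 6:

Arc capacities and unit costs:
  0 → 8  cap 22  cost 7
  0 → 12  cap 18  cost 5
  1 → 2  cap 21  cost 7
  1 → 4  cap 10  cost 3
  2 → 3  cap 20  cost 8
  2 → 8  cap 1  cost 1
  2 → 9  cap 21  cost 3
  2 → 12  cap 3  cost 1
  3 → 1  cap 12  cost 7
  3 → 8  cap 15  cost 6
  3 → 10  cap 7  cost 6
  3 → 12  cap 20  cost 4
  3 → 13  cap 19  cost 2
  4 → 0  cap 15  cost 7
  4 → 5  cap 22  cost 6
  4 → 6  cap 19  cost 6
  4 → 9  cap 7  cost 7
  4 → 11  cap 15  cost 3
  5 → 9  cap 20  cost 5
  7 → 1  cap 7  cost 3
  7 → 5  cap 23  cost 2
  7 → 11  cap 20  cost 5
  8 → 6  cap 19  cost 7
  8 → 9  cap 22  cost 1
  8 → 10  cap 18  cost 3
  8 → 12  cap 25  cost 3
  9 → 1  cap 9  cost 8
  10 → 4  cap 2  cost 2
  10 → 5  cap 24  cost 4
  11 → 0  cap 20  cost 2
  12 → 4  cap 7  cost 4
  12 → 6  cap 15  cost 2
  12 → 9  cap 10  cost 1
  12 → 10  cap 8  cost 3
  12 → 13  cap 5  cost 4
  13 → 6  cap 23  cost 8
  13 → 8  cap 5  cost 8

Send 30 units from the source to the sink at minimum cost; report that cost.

Minimum cost for 30 units: 471

shortest-cost path #1: 7→1→4→6 push 7 @ unit cost 12 (adds 84)
shortest-cost path #2: 7→11→0→12→6 push 15 @ unit cost 14 (adds 210)
shortest-cost path #3: 7→11→0→8→6 push 5 @ unit cost 21 (adds 105)
shortest-cost path #4: 7→5→9→1→4→6 push 3 @ unit cost 24 (adds 72)
total cost = 471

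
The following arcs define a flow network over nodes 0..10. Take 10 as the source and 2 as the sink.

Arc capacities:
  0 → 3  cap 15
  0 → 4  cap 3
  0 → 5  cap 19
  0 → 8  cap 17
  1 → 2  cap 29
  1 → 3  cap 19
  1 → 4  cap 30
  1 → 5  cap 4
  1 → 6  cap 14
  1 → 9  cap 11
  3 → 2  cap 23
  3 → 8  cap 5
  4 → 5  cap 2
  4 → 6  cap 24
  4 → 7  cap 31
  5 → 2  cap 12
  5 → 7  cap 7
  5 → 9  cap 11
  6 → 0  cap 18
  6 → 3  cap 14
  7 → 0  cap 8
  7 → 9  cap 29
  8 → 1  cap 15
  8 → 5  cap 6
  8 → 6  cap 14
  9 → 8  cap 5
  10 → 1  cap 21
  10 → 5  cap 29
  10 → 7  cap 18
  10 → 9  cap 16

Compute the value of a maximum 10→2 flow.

augment #1: 10→1→2 bottleneck 21, total now 21
augment #2: 10→5→2 bottleneck 12, total now 33
augment #3: 10→7→0→3→2 bottleneck 8, total now 41
augment #4: 10→9→8→1→2 bottleneck 5, total now 46

Maximum flow value: 46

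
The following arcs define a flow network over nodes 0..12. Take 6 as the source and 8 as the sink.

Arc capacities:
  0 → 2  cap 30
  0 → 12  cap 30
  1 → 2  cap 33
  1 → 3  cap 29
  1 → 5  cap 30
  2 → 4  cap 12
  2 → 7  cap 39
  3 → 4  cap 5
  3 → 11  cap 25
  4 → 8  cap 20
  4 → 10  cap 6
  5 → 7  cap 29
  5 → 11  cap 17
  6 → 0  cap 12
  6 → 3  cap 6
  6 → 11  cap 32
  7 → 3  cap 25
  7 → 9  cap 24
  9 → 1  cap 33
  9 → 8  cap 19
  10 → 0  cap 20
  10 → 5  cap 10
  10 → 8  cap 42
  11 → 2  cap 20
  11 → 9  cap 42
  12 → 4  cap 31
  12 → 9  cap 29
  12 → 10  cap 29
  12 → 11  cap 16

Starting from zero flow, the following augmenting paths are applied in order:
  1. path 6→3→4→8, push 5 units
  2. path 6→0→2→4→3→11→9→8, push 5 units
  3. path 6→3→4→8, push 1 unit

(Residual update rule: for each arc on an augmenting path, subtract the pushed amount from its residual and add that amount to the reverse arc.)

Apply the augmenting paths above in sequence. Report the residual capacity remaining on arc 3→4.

after path 1 (6→3→4→8, push 5): res(3,4)=0
after path 2 (6→0→2→4→3→11→9→8, push 5): res(3,4)=5
after path 3 (6→3→4→8, push 1): res(3,4)=4

Residual capacity of (3,4): 4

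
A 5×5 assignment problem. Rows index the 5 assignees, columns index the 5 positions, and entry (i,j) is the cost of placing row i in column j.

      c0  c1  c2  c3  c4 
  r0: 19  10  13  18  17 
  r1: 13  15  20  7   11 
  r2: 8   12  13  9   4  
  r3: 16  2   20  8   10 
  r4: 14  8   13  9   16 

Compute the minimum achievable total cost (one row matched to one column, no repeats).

optimal assignment: row0→col2 (cost 13), row1→col3 (cost 7), row2→col4 (cost 4), row3→col1 (cost 2), row4→col0 (cost 14)
total = 13 + 7 + 4 + 2 + 14 = 40

Minimum assignment cost: 40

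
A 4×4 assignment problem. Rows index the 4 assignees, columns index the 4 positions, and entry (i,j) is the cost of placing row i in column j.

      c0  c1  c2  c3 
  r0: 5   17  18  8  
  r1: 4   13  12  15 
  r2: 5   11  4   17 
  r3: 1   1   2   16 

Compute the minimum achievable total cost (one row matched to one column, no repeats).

optimal assignment: row0→col3 (cost 8), row1→col0 (cost 4), row2→col2 (cost 4), row3→col1 (cost 1)
total = 8 + 4 + 4 + 1 = 17

Minimum assignment cost: 17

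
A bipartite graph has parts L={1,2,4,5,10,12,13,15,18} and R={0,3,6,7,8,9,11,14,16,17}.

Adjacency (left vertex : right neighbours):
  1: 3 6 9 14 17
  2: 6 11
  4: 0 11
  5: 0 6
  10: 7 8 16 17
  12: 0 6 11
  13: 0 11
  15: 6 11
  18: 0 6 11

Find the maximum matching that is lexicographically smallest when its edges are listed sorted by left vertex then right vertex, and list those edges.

Lex-smallest maximum matching: {(1,3), (2,6), (4,0), (10,7), (12,11)}

|M| = 5 (so the lex-smallest maximum matching has 5 edges)
process left vertices in ascending order; for each, take the smallest-labelled available neighbour that still permits 5 edges overall, or leave it unmatched if none does
lex-smallest matching: {1-3, 2-6, 4-0, 10-7, 12-11}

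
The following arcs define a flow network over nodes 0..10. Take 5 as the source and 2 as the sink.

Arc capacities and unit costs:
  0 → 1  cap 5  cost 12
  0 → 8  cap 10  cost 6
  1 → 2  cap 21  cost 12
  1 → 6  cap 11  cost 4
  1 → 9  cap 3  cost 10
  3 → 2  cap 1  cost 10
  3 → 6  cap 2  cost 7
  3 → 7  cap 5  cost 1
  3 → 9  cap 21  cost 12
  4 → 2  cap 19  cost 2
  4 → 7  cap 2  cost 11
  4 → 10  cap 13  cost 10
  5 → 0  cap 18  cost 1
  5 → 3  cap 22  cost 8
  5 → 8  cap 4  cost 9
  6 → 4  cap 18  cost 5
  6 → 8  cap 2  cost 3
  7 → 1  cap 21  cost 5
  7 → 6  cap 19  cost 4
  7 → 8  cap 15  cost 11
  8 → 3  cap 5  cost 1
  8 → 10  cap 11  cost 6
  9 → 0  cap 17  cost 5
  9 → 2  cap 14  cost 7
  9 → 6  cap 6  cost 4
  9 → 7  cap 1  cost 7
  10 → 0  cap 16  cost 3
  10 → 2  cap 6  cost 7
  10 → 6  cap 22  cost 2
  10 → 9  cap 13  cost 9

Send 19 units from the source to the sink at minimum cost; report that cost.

shortest-cost path #1: 5→3→2 push 1 @ unit cost 18 (adds 18)
shortest-cost path #2: 5→0→8→10→2 push 6 @ unit cost 20 (adds 120)
shortest-cost path #3: 5→3→7→6→4→2 push 5 @ unit cost 20 (adds 100)
shortest-cost path #4: 5→3→6→4→2 push 2 @ unit cost 22 (adds 44)
shortest-cost path #5: 5→0→8→10→6→4→2 push 4 @ unit cost 22 (adds 88)
shortest-cost path #6: 5→8→10→6→4→2 push 1 @ unit cost 24 (adds 24)
total cost = 394

Minimum cost for 19 units: 394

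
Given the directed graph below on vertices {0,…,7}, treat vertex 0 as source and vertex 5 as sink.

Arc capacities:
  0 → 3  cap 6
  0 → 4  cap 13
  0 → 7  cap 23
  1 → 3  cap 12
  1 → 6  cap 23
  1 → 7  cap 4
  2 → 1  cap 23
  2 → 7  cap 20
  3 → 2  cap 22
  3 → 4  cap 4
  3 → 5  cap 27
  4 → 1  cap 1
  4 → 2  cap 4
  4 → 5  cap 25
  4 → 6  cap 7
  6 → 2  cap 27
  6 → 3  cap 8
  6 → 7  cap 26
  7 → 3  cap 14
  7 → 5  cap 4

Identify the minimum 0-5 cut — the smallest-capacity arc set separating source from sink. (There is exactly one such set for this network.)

augment #1: 0→3→5 push 6
augment #2: 0→4→5 push 13
augment #3: 0→7→5 push 4
augment #4: 0→7→3→5 push 14
max flow = 37; residual-reachable set from 0 gives S-side
cut edges (S→T): {(0,3), (0,4), (7,3), (7,5)} total cap 37

Min-cut arcs: {(0,3), (0,4), (7,3), (7,5)} (total capacity 37)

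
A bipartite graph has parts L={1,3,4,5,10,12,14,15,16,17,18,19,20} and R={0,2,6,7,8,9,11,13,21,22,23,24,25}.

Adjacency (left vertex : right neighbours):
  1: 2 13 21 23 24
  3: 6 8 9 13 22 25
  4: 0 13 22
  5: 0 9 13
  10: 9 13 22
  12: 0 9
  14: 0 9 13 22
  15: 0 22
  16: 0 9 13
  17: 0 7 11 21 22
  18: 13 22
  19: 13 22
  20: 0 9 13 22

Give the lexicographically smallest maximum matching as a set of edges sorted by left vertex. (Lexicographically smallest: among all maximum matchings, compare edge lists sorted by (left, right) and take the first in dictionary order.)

Lex-smallest maximum matching: {(1,2), (3,6), (4,0), (5,9), (10,13), (14,22), (17,7)}

|M| = 7 (so the lex-smallest maximum matching has 7 edges)
process left vertices in ascending order; for each, take the smallest-labelled available neighbour that still permits 7 edges overall, or leave it unmatched if none does
lex-smallest matching: {1-2, 3-6, 4-0, 5-9, 10-13, 14-22, 17-7}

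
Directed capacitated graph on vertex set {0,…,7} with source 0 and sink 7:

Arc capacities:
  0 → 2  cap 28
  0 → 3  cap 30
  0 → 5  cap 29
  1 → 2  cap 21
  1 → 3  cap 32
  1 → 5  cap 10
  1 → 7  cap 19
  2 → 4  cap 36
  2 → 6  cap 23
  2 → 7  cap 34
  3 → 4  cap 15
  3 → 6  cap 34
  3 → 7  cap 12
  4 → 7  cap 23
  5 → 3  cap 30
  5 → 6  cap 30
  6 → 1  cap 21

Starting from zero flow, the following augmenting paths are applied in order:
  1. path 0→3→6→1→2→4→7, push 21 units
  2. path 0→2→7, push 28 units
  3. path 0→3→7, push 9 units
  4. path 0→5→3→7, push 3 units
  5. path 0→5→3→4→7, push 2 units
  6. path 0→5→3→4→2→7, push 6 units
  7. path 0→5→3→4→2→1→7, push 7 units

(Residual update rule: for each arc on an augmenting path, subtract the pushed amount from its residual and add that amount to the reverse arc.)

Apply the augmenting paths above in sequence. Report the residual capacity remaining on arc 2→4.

Residual capacity of (2,4): 28

after path 1 (0→3→6→1→2→4→7, push 21): res(2,4)=15
after path 2 (0→2→7, push 28): res(2,4)=15
after path 3 (0→3→7, push 9): res(2,4)=15
after path 4 (0→5→3→7, push 3): res(2,4)=15
after path 5 (0→5→3→4→7, push 2): res(2,4)=15
after path 6 (0→5→3→4→2→7, push 6): res(2,4)=21
after path 7 (0→5→3→4→2→1→7, push 7): res(2,4)=28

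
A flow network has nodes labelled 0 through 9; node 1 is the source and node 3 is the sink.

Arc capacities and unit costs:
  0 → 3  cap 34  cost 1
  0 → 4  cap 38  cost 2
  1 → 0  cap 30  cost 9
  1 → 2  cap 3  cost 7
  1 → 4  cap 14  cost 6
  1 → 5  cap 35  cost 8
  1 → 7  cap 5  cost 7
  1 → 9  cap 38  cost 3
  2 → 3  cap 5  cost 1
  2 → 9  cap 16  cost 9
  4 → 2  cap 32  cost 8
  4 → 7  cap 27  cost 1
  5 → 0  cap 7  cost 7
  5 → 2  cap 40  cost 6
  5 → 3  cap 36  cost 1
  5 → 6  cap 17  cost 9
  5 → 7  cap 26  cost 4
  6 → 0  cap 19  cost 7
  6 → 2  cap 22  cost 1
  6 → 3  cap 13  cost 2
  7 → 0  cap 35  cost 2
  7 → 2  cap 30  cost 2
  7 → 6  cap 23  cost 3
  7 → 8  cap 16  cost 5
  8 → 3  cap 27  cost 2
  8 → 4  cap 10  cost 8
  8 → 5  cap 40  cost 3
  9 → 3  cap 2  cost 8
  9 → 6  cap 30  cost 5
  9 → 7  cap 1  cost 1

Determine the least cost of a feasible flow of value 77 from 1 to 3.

Minimum cost for 77 units: 726

shortest-cost path #1: 1→9→7→0→3 push 1 @ unit cost 7 (adds 7)
shortest-cost path #2: 1→2→3 push 3 @ unit cost 8 (adds 24)
shortest-cost path #3: 1→5→3 push 35 @ unit cost 9 (adds 315)
shortest-cost path #4: 1→0→3 push 30 @ unit cost 10 (adds 300)
shortest-cost path #5: 1→7→0→3 push 3 @ unit cost 10 (adds 30)
shortest-cost path #6: 1→7→2→3 push 2 @ unit cost 10 (adds 20)
shortest-cost path #7: 1→9→6→3 push 3 @ unit cost 10 (adds 30)
total cost = 726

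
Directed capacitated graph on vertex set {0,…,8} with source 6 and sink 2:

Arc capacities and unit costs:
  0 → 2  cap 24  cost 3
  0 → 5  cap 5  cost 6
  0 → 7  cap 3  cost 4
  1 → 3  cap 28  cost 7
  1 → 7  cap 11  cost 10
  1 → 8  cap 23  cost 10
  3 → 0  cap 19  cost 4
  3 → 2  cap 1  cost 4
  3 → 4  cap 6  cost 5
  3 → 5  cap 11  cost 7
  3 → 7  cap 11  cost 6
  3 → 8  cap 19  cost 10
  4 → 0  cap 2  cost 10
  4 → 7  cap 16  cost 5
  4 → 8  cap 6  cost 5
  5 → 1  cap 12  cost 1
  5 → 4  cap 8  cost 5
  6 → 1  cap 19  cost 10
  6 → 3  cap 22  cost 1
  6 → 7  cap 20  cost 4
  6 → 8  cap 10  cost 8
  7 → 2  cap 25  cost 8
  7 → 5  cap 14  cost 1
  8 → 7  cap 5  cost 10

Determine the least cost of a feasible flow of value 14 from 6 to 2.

Minimum cost for 14 units: 109

shortest-cost path #1: 6→3→2 push 1 @ unit cost 5 (adds 5)
shortest-cost path #2: 6→3→0→2 push 13 @ unit cost 8 (adds 104)
total cost = 109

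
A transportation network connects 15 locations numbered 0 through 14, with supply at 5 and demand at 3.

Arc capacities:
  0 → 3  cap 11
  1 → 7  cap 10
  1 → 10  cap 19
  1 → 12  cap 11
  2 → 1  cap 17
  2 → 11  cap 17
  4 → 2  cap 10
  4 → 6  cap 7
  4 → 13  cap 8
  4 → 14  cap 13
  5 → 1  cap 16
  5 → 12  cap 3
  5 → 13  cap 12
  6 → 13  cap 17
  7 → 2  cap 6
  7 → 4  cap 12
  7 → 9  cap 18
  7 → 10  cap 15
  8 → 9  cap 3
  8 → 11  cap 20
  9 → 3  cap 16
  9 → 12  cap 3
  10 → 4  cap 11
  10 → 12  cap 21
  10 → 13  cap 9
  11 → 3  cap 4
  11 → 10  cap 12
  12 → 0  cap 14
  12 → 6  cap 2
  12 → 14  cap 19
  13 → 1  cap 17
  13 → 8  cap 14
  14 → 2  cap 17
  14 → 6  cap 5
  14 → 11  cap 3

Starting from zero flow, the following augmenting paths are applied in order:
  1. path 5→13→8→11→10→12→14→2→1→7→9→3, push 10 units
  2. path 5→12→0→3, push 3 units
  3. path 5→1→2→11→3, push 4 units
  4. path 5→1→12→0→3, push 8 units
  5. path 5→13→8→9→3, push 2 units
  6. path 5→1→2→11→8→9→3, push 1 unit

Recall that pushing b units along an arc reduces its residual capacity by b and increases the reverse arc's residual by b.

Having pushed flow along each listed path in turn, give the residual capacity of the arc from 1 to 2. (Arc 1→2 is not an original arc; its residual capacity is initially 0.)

after path 1 (5→13→8→11→10→12→14→2→1→7→9→3, push 10): res(1,2)=10
after path 2 (5→12→0→3, push 3): res(1,2)=10
after path 3 (5→1→2→11→3, push 4): res(1,2)=6
after path 4 (5→1→12→0→3, push 8): res(1,2)=6
after path 5 (5→13→8→9→3, push 2): res(1,2)=6
after path 6 (5→1→2→11→8→9→3, push 1): res(1,2)=5

Residual capacity of (1,2): 5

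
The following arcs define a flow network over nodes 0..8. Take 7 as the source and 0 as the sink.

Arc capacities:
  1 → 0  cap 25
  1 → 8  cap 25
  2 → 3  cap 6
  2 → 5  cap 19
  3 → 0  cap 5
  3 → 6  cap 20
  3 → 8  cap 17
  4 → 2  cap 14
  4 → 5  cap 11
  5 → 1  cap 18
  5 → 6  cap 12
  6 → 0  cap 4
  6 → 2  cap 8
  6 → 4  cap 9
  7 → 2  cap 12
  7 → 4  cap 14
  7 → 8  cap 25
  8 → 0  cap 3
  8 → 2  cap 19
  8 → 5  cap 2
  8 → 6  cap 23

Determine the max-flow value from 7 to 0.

Maximum flow value: 30

augment #1: 7→8→0 bottleneck 3, total now 3
augment #2: 7→2→3→0 bottleneck 5, total now 8
augment #3: 7→8→6→0 bottleneck 4, total now 12
augment #4: 7→2→5→1→0 bottleneck 7, total now 19
augment #5: 7→4→5→1→0 bottleneck 11, total now 30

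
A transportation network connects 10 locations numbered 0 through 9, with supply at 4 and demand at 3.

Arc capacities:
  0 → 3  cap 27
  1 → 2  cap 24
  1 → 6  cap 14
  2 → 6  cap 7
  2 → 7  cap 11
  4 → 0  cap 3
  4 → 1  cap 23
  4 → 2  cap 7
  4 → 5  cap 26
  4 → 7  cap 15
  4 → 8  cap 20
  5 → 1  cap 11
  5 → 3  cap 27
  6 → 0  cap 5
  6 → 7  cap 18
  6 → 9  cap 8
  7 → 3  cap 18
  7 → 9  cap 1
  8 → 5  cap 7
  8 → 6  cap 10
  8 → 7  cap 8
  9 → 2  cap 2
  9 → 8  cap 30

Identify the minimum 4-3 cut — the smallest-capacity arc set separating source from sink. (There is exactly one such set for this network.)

augment #1: 4→0→3 push 3
augment #2: 4→5→3 push 26
augment #3: 4→7→3 push 15
augment #4: 4→2→7→3 push 3
augment #5: 4→8→5→3 push 1
augment #6: 4→1→6→0→3 push 5
max flow = 53; residual-reachable set from 4 gives S-side
cut edges (S→T): {(4,0), (5,3), (6,0), (7,3)} total cap 53

Min-cut arcs: {(4,0), (5,3), (6,0), (7,3)} (total capacity 53)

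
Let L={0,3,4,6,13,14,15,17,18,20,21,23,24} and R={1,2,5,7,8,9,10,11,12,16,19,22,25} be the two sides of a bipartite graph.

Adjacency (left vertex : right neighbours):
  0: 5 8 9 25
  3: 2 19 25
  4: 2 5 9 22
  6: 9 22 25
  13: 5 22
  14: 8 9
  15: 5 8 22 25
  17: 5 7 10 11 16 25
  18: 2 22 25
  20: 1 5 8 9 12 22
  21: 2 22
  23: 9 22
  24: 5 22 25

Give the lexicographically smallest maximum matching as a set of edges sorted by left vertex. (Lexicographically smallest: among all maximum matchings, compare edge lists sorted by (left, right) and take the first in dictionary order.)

Lex-smallest maximum matching: {(0,5), (3,19), (4,2), (6,9), (13,22), (14,8), (15,25), (17,7), (20,1)}

|M| = 9 (so the lex-smallest maximum matching has 9 edges)
process left vertices in ascending order; for each, take the smallest-labelled available neighbour that still permits 9 edges overall, or leave it unmatched if none does
lex-smallest matching: {0-5, 3-19, 4-2, 6-9, 13-22, 14-8, 15-25, 17-7, 20-1}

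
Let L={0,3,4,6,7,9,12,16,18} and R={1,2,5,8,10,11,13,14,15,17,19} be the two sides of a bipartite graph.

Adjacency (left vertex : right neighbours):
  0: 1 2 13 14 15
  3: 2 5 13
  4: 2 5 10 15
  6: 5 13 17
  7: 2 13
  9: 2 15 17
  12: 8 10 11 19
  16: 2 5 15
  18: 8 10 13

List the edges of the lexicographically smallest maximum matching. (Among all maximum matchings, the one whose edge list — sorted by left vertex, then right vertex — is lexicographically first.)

Lex-smallest maximum matching: {(0,1), (3,2), (4,10), (6,5), (7,13), (9,17), (12,11), (16,15), (18,8)}

|M| = 9 (so the lex-smallest maximum matching has 9 edges)
process left vertices in ascending order; for each, take the smallest-labelled available neighbour that still permits 9 edges overall, or leave it unmatched if none does
lex-smallest matching: {0-1, 3-2, 4-10, 6-5, 7-13, 9-17, 12-11, 16-15, 18-8}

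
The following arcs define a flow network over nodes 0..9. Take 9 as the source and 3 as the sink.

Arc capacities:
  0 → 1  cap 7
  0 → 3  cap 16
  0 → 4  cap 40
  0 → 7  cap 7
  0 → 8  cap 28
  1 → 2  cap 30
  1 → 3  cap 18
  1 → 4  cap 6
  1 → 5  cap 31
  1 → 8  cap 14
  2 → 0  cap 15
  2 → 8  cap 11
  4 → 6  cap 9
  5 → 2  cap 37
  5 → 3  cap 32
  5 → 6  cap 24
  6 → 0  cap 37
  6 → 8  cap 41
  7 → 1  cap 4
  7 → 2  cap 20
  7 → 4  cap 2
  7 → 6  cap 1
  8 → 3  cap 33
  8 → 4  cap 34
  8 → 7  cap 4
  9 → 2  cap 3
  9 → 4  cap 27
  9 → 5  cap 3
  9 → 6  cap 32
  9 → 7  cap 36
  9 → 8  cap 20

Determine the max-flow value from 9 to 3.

Maximum flow value: 63

augment #1: 9→5→3 bottleneck 3, total now 3
augment #2: 9→8→3 bottleneck 20, total now 23
augment #3: 9→2→0→3 bottleneck 3, total now 26
augment #4: 9→6→0→3 bottleneck 13, total now 39
augment #5: 9→6→8→3 bottleneck 13, total now 52
augment #6: 9→7→1→3 bottleneck 4, total now 56
augment #7: 9→6→0→1→3 bottleneck 6, total now 62
augment #8: 9→4→6→0→1→3 bottleneck 1, total now 63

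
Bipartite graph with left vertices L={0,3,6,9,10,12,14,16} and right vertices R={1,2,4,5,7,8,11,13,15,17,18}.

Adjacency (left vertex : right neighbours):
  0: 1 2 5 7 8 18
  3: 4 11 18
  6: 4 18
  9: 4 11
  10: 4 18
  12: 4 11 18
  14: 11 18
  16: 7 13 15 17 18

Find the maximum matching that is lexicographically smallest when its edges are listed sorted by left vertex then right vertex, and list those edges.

|M| = 5 (so the lex-smallest maximum matching has 5 edges)
process left vertices in ascending order; for each, take the smallest-labelled available neighbour that still permits 5 edges overall, or leave it unmatched if none does
lex-smallest matching: {0-1, 3-4, 6-18, 9-11, 16-7}

Lex-smallest maximum matching: {(0,1), (3,4), (6,18), (9,11), (16,7)}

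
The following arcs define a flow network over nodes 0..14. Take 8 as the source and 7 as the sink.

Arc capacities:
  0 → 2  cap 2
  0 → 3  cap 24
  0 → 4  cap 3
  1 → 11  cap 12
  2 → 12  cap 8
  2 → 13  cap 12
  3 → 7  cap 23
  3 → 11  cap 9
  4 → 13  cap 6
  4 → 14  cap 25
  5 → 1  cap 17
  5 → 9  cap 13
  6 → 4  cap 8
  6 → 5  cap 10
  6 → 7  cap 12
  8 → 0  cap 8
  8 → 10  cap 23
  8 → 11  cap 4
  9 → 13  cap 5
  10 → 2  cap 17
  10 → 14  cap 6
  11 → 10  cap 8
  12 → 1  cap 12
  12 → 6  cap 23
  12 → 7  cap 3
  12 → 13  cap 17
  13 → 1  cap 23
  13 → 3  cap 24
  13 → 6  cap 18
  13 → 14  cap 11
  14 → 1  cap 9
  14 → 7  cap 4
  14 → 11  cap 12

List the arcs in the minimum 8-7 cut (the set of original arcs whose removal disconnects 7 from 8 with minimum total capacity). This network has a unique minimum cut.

augment #1: 8→0→3→7 push 8
augment #2: 8→10→14→7 push 4
augment #3: 8→10→2→12→7 push 3
augment #4: 8→10→2→12→6→7 push 5
augment #5: 8→10→2→13→3→7 push 9
max flow = 29; residual-reachable set from 8 gives S-side
cut edges (S→T): {(8,0), (10,2), (14,7)} total cap 29

Min-cut arcs: {(8,0), (10,2), (14,7)} (total capacity 29)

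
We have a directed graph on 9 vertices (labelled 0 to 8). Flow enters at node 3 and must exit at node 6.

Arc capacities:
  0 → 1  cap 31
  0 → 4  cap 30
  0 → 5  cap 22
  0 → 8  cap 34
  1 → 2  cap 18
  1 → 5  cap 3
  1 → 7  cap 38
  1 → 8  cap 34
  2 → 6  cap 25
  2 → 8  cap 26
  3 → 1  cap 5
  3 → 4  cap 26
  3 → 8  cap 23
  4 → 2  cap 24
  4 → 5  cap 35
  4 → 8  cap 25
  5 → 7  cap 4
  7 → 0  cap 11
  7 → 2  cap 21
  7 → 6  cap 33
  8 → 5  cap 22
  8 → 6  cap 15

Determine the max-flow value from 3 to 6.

augment #1: 3→8→6 bottleneck 15, total now 15
augment #2: 3→1→2→6 bottleneck 5, total now 20
augment #3: 3→4→2→6 bottleneck 20, total now 40
augment #4: 3→4→5→7→6 bottleneck 4, total now 44
augment #5: 3→4→2→1→7→6 bottleneck 2, total now 46
augment #6: 3→8→5→4→2→1→7→6 bottleneck 2, total now 48

Maximum flow value: 48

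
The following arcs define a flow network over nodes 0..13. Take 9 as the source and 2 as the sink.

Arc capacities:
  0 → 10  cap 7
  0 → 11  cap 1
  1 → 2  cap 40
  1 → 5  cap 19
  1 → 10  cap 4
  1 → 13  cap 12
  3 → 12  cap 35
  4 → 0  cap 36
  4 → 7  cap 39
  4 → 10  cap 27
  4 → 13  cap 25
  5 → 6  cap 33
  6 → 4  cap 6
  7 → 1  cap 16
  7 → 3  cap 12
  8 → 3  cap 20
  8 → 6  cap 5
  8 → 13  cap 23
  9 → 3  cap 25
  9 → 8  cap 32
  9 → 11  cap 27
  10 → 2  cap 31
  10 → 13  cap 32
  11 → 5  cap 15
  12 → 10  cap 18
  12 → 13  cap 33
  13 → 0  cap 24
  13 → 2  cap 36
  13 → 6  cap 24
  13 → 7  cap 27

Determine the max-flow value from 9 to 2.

augment #1: 9→8→13→2 bottleneck 23, total now 23
augment #2: 9→3→12→10→2 bottleneck 18, total now 41
augment #3: 9→3→12→13→2 bottleneck 7, total now 48
augment #4: 9→8→3→12→13→2 bottleneck 6, total now 54
augment #5: 9→8→6→4→10→2 bottleneck 3, total now 57
augment #6: 9→11→5→6→4→10→2 bottleneck 3, total now 60
augment #7: 9→11→5→6→8→3→12→13→0→10→2 bottleneck 3, total now 63

Maximum flow value: 63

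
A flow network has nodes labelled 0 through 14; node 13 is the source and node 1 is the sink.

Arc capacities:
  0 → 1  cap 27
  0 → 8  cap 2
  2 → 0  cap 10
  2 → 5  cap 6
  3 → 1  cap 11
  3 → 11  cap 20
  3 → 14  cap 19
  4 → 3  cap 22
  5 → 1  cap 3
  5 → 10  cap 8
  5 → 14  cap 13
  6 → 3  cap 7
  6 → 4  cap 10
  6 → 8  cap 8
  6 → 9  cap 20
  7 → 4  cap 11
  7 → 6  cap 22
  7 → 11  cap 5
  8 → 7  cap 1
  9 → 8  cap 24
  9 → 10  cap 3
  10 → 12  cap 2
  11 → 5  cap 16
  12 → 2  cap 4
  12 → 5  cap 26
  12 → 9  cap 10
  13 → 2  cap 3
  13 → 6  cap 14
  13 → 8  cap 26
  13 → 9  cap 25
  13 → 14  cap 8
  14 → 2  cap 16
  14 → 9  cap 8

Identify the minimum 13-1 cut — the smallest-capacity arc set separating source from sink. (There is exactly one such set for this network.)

augment #1: 13→2→0→1 push 3
augment #2: 13→6→3→1 push 7
augment #3: 13→6→4→3→1 push 4
augment #4: 13→14→2→0→1 push 7
augment #5: 13→14→2→5→1 push 1
augment #6: 13→8→7→11→5→1 push 1
augment #7: 13→9→10→12→5→1 push 1
max flow = 24; residual-reachable set from 13 gives S-side
cut edges (S→T): {(2,0), (3,1), (5,1)} total cap 24

Min-cut arcs: {(2,0), (3,1), (5,1)} (total capacity 24)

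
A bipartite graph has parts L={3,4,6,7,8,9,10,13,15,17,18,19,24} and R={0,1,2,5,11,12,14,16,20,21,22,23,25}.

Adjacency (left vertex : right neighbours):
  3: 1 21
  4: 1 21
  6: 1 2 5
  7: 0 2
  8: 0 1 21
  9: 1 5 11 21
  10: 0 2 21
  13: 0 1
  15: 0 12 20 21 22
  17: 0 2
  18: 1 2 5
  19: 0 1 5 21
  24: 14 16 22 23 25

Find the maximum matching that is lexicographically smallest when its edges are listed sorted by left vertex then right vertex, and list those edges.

|M| = 8 (so the lex-smallest maximum matching has 8 edges)
process left vertices in ascending order; for each, take the smallest-labelled available neighbour that still permits 8 edges overall, or leave it unmatched if none does
lex-smallest matching: {3-1, 4-21, 6-2, 7-0, 9-11, 15-12, 18-5, 24-14}

Lex-smallest maximum matching: {(3,1), (4,21), (6,2), (7,0), (9,11), (15,12), (18,5), (24,14)}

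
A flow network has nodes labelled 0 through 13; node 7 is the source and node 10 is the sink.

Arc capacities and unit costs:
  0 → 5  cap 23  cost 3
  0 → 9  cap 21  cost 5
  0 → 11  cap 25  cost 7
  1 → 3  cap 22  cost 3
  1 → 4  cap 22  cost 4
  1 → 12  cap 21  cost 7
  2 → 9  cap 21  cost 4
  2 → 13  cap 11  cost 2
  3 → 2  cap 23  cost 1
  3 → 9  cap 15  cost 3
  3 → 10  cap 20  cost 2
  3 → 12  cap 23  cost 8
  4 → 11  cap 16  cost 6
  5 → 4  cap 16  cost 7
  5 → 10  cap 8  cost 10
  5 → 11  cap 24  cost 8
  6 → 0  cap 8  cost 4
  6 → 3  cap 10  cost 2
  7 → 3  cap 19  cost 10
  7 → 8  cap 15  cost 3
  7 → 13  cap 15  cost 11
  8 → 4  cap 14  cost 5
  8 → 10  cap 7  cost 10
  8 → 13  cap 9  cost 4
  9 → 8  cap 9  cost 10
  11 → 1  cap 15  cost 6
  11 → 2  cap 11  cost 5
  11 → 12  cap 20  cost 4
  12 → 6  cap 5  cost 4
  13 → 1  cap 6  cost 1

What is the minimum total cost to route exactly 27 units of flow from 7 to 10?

shortest-cost path #1: 7→3→10 push 19 @ unit cost 12 (adds 228)
shortest-cost path #2: 7→8→10 push 7 @ unit cost 13 (adds 91)
shortest-cost path #3: 7→8→13→1→3→10 push 1 @ unit cost 13 (adds 13)
total cost = 332

Minimum cost for 27 units: 332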